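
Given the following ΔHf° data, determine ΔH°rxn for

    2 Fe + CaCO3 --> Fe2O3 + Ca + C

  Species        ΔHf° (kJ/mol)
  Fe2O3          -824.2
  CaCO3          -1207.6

ΔH°rxn = 383.4 kJ/mol

ΔH°rxn = Σ nΔHf°(products) − Σ nΔHf°(reactants).
Products: 1·(-824.2) + 1·(+0.0) + 1·(+0.0) = -824.2
Reactants: 2·(+0.0) + 1·(-1207.6) = -1207.6
ΔH°rxn = (-824.2) − (-1207.6) = 383.4 kJ/mol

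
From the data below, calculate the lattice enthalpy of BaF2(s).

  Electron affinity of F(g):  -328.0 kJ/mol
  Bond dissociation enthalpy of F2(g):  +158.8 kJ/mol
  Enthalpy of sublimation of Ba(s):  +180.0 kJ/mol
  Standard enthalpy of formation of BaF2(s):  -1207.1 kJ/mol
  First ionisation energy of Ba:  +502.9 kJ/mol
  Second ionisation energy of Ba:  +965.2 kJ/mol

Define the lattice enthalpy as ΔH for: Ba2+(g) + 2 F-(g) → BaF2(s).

U = -2358.0 kJ/mol

ΔHf° = 1·ΔHsub + 1·(ΣIE) + 1·D(F2) + 2·EA + U
-1207.1 = 1·(+180.0) + 1·(+1468.1) + 1·(+158.8) + 2·(-328.0) + U
U = -1207.1 − (+1150.9) = -2358.0 kJ/mol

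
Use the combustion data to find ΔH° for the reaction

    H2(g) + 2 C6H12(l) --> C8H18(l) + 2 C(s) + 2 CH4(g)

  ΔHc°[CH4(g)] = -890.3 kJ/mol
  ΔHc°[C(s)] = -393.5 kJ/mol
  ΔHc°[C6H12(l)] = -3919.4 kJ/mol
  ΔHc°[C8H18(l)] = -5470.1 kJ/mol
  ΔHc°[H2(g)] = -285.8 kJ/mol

Using ΔH = Σ nΔHc°(reactants) − Σ nΔHc°(products):
= [1·(-285.8) + 2·(-3919.4)] − [1·(-5470.1) + 2·(-393.5) + 2·(-890.3)]
= -86.9 kJ/mol

ΔH° = -86.9 kJ/mol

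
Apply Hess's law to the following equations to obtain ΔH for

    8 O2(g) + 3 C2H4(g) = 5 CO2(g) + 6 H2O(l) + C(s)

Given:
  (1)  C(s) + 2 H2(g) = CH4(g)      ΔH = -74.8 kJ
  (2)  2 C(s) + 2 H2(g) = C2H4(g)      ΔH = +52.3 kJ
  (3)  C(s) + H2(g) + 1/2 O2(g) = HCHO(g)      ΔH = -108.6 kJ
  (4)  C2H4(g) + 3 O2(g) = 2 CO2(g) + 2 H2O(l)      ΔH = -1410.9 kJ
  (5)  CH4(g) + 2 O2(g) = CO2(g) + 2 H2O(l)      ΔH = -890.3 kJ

ΔH = -3839.2 kJ

(1) as written: -74.8 kJ
(2) reversed: -52.3 kJ
(3): not needed.
(4) × 2: (2)·(-1410.9) = -2821.8 kJ
(5) as written: -890.3 kJ
ΔH = (-74.8) + (-52.3) + (-2821.8) + (-890.3) = -3839.2 kJ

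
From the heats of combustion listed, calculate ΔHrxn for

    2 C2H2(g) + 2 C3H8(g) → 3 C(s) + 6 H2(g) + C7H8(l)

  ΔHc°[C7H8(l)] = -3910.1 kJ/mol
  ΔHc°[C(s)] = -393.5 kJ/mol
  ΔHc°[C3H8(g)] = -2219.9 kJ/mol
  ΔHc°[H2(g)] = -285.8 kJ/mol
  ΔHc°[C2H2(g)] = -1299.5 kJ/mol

ΔHrxn = -233.4 kJ/mol

Using ΔH = Σ nΔHc°(reactants) − Σ nΔHc°(products):
= [2·(-1299.5) + 2·(-2219.9)] − [3·(-393.5) + 6·(-285.8) + 1·(-3910.1)]
= -233.4 kJ/mol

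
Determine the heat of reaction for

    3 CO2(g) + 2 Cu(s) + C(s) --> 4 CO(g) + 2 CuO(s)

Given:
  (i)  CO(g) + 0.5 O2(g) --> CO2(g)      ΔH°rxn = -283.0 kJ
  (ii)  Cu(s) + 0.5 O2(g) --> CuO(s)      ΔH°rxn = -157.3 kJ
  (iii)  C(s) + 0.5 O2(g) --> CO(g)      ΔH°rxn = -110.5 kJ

(i) reversed and × 3: (-3)·(-283.0) = +849.0 kJ
(ii) × 2: (2)·(-157.3) = -314.6 kJ
(iii) as written: -110.5 kJ
Summing the manipulated equations, ΔH°rxn = (+849.0) + (-314.6) + (-110.5) = 423.9 kJ

ΔH°rxn = 423.9 kJ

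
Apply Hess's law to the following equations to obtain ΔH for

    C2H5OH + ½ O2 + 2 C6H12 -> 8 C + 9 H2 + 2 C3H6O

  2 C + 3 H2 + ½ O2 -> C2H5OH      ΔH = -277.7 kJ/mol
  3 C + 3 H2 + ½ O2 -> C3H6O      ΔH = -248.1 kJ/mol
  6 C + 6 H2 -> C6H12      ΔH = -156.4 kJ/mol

ΔH = 94.3 kJ/mol

equation 1 reversed: +277.7 kJ/mol
equation 2 × 2: (2)·(-248.1) = -496.2 kJ/mol
equation 3 reversed and × 2: (-2)·(-156.4) = +312.8 kJ/mol
By Hess's law, ΔH = (-1)·(-277.7) + (2)·(-248.1) + (-2)·(-156.4) = 94.3 kJ/mol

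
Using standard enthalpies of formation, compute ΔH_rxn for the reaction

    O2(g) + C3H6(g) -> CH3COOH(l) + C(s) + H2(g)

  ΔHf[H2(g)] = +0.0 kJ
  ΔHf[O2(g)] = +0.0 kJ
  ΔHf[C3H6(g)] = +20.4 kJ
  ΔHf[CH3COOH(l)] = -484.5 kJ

ΔH_rxn = -504.9 kJ

Products: 1·(-484.5) + 1·(+0.0) + 1·(+0.0) = -484.5
Reactants: 1·(+0.0) + 1·(+20.4) = +20.4
ΔH_rxn = (-484.5) − (+20.4) = -504.9 kJ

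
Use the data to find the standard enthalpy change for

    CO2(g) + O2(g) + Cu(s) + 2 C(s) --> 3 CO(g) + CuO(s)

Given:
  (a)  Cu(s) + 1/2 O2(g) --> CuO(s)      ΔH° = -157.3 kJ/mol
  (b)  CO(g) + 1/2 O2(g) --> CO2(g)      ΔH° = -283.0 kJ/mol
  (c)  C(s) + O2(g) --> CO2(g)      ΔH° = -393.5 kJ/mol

(a) as written: -157.3 kJ/mol
(b) reversed and × 3: (-3)·(-283.0) = +849.0 kJ/mol
(c) × 2: (2)·(-393.5) = -787.0 kJ/mol
Combining the equations, ΔH° = (-157.3) + (+849.0) + (-787.0) = -95.3 kJ/mol

ΔH° = -95.3 kJ/mol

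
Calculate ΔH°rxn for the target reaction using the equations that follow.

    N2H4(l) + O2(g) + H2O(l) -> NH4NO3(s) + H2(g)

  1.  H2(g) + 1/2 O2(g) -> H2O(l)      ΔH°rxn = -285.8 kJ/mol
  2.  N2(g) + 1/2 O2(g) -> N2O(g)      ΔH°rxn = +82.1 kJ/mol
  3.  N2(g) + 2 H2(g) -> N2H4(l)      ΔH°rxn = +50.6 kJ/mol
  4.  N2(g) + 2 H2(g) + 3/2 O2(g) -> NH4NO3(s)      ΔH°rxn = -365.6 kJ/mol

ΔH°rxn = -130.4 kJ/mol

eq. 1 reversed: +285.8 kJ/mol
eq. 2: not needed.
eq. 3 reversed: -50.6 kJ/mol
eq. 4 as written: -365.6 kJ/mol
Since enthalpy is a state function, ΔH°rxn = (-1)·(-285.8) + (-1)·(+50.6) + (1)·(-365.6) = -130.4 kJ/mol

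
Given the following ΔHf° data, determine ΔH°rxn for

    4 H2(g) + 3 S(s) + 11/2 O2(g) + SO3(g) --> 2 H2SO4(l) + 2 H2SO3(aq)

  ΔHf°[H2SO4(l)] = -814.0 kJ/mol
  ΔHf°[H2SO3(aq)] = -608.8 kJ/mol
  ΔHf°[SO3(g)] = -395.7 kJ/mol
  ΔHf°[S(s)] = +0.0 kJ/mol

ΔH°rxn = -2449.9 kJ/mol

Products: 2·(-814.0) + 2·(-608.8) = -2845.6
Reactants: 4·(+0.0) + 3·(+0.0) + 11/2·(+0.0) + 1·(-395.7) = -395.7
ΔH°rxn = (-2845.6) − (-395.7) = -2449.9 kJ/mol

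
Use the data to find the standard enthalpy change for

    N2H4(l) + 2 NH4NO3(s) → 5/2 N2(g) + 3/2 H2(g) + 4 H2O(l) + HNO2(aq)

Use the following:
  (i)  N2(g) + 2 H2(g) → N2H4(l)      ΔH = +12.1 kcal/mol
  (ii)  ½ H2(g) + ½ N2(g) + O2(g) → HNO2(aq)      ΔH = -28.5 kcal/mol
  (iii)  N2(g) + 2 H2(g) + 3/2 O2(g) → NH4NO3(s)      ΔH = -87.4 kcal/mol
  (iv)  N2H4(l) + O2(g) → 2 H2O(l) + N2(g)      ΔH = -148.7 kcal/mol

(i) as written: +12.1 kcal/mol
(ii) as written (HNO2(aq) already on the product side): -28.5 kcal/mol
(iii) reversed and × 2 (NH4NO3(s) must end up as a reactant; ×2 to match 2 NH4NO3(s) in the target): (-2)·(-87.4) = +174.8 kcal/mol
(iv) × 2 (×2 to match 4 H2O(l) in the target): (2)·(-148.7) = -297.4 kcal/mol
Summing the manipulated equations, ΔH = (1)·(+12.1) + (1)·(-28.5) + (-2)·(-87.4) + (2)·(-148.7) = -139.0 kcal/mol

ΔH = -139.0 kcal/mol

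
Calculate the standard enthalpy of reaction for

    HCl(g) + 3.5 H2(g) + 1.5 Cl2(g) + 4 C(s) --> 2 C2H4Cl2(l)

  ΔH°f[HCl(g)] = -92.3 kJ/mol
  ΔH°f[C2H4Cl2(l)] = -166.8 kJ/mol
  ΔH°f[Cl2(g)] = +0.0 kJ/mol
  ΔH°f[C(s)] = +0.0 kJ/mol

ΔH°rxn = Σ nΔHf°(products) − Σ nΔHf°(reactants).
Products: 2·(-166.8) = -333.6
Reactants: 1·(-92.3) + 7/2·(+0.0) + 3/2·(+0.0) + 4·(+0.0) = -92.3
ΔH° = (-333.6) − (-92.3) = -241.3 kJ/mol

ΔH° = -241.3 kJ/mol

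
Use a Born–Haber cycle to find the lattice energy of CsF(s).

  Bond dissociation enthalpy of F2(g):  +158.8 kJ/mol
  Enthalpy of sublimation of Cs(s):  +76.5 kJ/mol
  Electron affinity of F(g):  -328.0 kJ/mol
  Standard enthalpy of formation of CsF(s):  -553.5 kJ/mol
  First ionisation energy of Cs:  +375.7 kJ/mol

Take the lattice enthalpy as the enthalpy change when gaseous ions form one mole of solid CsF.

U = -757.1 kJ/mol

ΔHf° = 1·ΔHsub + 1·(ΣIE) + 1/2·D(F2) + 1·EA + U
-553.5 = 1·(+76.5) + 1·(+375.7) + 1/2·(+158.8) + 1·(-328.0) + U
U = -553.5 − (+203.6) = -757.1 kJ/mol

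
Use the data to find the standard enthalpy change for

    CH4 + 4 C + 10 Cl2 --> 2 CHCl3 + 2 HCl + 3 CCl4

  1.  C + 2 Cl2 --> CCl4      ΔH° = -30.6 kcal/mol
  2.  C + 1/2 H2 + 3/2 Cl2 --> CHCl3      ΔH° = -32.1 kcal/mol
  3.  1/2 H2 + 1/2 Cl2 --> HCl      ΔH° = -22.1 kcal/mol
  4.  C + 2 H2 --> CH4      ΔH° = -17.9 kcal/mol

ΔH° = -182.3 kcal/mol

eq. 1 × 3: (3)·(-30.6) = -91.8 kcal/mol
eq. 2 × 2: (2)·(-32.1) = -64.2 kcal/mol
eq. 3 × 2: (2)·(-22.1) = -44.2 kcal/mol
eq. 4 reversed: +17.9 kcal/mol
ΔH° = (-91.8) + (-64.2) + (-44.2) + (+17.9) = -182.3 kcal/mol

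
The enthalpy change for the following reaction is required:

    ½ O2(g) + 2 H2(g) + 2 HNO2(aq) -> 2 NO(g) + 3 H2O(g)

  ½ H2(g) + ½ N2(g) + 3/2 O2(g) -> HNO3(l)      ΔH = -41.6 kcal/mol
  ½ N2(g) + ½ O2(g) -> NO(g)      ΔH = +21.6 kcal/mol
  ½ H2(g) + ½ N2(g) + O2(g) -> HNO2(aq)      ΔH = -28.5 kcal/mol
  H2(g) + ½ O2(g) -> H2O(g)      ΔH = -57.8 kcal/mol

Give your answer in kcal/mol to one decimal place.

ΔH = -73.2 kcal/mol

equation 1: not needed.
equation 2 × 2: (2)·(+21.6) = +43.2 kcal/mol
equation 3 reversed and × 2: (-2)·(-28.5) = +57.0 kcal/mol
equation 4 × 3: (3)·(-57.8) = -173.4 kcal/mol
ΔH = (2)·(+21.6) + (-2)·(-28.5) + (3)·(-57.8) = -73.2 kcal/mol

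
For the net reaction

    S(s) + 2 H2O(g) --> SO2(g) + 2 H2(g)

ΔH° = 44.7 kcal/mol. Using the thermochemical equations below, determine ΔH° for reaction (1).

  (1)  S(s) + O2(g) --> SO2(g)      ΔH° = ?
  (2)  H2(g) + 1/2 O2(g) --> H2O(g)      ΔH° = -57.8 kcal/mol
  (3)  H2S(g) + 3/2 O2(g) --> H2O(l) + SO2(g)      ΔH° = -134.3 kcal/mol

ΔH° = -70.9 kcal/mol

(1) as written (S(s) already on the reactant side): contributes x
(2) reversed and × 2 (reverse to put H2O(g) on the reactant side; ×2 to match 2 H2O(g) in the target): (-2)·(-57.8) = +115.6 kcal/mol
(3): not needed (H2O(l) appears nowhere else).
+44.7 = (+115.6) + x
x = (+44.7 − (+115.6)) / (1) = -70.9 kcal/mol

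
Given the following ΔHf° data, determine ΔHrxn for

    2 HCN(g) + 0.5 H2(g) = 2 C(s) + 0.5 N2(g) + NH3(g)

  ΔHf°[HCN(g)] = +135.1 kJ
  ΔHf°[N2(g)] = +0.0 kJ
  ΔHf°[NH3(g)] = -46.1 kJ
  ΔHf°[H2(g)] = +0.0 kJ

ΔHrxn = -316.3 kJ

ΔH°rxn = Σ nΔHf°(products) − Σ nΔHf°(reactants).
Products: 2·(+0.0) + 1/2·(+0.0) + 1·(-46.1) = -46.1
Reactants: 2·(+135.1) + 1/2·(+0.0) = +270.2
ΔHrxn = (-46.1) − (+270.2) = -316.3 kJ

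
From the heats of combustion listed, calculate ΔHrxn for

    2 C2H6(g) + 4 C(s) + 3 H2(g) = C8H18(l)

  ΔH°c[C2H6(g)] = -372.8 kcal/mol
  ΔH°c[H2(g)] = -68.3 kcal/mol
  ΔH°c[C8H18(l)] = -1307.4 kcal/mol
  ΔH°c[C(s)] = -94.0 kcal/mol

Using ΔH = Σ nΔHc°(reactants) − Σ nΔHc°(products):
= [2·(-372.8) + 4·(-94.0) + 3·(-68.3)] − [1·(-1307.4)]
= -19.1 kcal/mol

ΔHrxn = -19.1 kcal/mol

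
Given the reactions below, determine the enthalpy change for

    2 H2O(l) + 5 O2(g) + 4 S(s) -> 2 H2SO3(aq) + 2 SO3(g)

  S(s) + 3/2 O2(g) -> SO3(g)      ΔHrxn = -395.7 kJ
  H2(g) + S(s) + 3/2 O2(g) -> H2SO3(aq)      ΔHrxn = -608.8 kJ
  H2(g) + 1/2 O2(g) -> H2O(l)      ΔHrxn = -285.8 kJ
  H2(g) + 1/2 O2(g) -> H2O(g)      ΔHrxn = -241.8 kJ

ΔHrxn = -1437.4 kJ

equation 1 × 2: (2)·(-395.7) = -791.4 kJ
equation 2 × 2: (2)·(-608.8) = -1217.6 kJ
equation 3 reversed and × 2: (-2)·(-285.8) = +571.6 kJ
equation 4: not needed.
ΔHrxn = (-791.4) + (-1217.6) + (+571.6) = -1437.4 kJ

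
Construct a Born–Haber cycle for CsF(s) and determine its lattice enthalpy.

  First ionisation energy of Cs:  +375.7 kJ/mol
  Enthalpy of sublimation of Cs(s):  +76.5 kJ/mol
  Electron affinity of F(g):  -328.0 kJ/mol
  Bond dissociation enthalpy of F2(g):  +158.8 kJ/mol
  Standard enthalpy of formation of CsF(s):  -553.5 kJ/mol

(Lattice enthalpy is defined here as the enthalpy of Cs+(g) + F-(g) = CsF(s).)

U = -757.1 kJ/mol

ΔHf° = 1·ΔHsub + 1·(ΣIE) + 1/2·D(F2) + 1·EA + U
-553.5 = 1·(+76.5) + 1·(+375.7) + 1/2·(+158.8) + 1·(-328.0) + U
U = -553.5 − (+203.6) = -757.1 kJ/mol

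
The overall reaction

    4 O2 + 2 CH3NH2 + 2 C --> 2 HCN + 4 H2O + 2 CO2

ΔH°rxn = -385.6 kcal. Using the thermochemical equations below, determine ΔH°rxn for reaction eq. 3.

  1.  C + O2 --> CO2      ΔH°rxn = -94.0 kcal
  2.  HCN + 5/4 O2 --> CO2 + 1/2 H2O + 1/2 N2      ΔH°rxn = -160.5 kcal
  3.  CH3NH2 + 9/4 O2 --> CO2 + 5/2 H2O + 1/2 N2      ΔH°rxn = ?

eq. 1 × 2: (2)·(-94.0) = -188.0 kcal
eq. 2 reversed and × 2: (-2)·(-160.5) = +321.0 kcal
eq. 3 × 2: contributes 2·x
-385.6 = (-188.0) + (+321.0) + 2·x
x = (-385.6 − (+133.0)) / (2) = -259.3 kcal

ΔH°rxn = -259.3 kcal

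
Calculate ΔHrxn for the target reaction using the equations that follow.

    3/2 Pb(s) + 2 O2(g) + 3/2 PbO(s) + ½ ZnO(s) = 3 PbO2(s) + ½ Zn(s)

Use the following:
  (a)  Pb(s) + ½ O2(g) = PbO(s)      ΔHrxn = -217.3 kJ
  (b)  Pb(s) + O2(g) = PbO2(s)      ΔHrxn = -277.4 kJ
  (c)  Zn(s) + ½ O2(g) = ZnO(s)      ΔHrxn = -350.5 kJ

(a) reversed and × 3/2 (reverse to put PbO(s) on the reactant side; ×3/2 to match 3/2 PbO(s) in the target): (-3/2)·(-217.3) = +325.95 kJ
(b) × 3 (×3 to match 3 PbO2(s) in the target): (3)·(-277.4) = -832.2 kJ
(c) reversed and × 1/2 (reverse to put ZnO(s) on the reactant side; ×1/2 to match 1/2 ZnO(s) in the target): (-1/2)·(-350.5) = +175.25 kJ
Since enthalpy is a state function, ΔHrxn = (-3/2)·(-217.3) + (3)·(-277.4) + (-1/2)·(-350.5) = -331.0 kJ

ΔHrxn = -331.0 kJ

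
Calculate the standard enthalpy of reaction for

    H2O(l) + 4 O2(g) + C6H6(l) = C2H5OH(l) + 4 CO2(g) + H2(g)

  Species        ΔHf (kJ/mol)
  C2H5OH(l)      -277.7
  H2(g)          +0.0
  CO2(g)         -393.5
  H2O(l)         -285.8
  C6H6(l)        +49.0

ΔH_rxn = -1614.9 kJ/mol

Products: 1·(-277.7) + 4·(-393.5) + 1·(+0.0) = -1851.7
Reactants: 1·(-285.8) + 4·(+0.0) + 1·(+49.0) = -236.8
ΔH_rxn = (-1851.7) − (-236.8) = -1614.9 kJ/mol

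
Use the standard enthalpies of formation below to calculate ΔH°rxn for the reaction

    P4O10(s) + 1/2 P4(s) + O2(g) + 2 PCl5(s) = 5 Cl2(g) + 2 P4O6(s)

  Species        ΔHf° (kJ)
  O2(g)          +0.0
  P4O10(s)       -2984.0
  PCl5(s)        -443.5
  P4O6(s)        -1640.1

Products: 5·(+0.0) + 2·(-1640.1) = -3280.2
Reactants: 1·(-2984.0) + 1/2·(+0.0) + 1·(+0.0) + 2·(-443.5) = -3871.0
ΔH°rxn = (-3280.2) − (-3871.0) = 590.8 kJ

ΔH°rxn = 590.8 kJ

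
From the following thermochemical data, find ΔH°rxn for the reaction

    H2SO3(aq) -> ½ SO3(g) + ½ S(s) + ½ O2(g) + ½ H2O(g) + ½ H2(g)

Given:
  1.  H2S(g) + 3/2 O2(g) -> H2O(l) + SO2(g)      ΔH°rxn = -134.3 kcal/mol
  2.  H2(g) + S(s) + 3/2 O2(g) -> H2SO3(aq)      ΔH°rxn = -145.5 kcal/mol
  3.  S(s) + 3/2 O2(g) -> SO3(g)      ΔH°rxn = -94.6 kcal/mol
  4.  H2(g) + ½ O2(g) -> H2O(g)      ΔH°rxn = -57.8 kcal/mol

ΔH°rxn = 69.3 kcal/mol

eq. 1: not needed.
eq. 2 reversed: +145.5 kcal/mol
eq. 3 × 1/2: (1/2)·(-94.6) = -47.3 kcal/mol
eq. 4 × 1/2: (1/2)·(-57.8) = -28.9 kcal/mol
By Hess's law, ΔH°rxn = (-1)·(-145.5) + (1/2)·(-94.6) + (1/2)·(-57.8) = 69.3 kcal/mol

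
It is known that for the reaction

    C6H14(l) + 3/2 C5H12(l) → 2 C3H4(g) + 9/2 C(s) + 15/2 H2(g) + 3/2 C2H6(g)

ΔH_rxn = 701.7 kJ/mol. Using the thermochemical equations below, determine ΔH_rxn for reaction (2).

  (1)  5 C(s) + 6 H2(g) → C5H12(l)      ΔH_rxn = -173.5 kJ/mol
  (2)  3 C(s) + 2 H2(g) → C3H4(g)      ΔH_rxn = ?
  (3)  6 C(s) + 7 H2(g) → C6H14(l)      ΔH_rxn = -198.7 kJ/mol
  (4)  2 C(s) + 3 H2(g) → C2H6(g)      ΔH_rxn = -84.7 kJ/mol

ΔH_rxn = 184.9 kJ/mol

(1) reversed and × 3/2 (C5H12(l) must end up as a reactant; ×3/2 to match 3/2 C5H12(l) in the target): (-3/2)·(-173.5) = +260.25 kJ/mol
(2) × 2 (×2 to match 2 C3H4(g) in the target): contributes 2·x
(3) reversed (reverse to put C6H14(l) on the reactant side): +198.7 kJ/mol
(4) × 3/2 (×3/2 to match 3/2 C2H6(g) in the target): (3/2)·(-84.7) = -127.05 kJ/mol
+701.7 = (+260.25) + (+198.7) + (-127.05) + 2·x
x = (+701.7 − (+331.9)) / (2) = 184.9 kJ/mol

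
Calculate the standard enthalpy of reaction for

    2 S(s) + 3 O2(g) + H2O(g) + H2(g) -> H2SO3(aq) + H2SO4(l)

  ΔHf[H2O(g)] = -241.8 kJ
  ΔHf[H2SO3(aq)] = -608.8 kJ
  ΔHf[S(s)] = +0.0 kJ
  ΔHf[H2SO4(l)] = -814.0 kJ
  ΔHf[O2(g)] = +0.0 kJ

ΔHrxn = -1181.0 kJ

Products: 1·(-608.8) + 1·(-814.0) = -1422.8
Reactants: 2·(+0.0) + 3·(+0.0) + 1·(-241.8) + 1·(+0.0) = -241.8
ΔHrxn = (-1422.8) − (-241.8) = -1181.0 kJ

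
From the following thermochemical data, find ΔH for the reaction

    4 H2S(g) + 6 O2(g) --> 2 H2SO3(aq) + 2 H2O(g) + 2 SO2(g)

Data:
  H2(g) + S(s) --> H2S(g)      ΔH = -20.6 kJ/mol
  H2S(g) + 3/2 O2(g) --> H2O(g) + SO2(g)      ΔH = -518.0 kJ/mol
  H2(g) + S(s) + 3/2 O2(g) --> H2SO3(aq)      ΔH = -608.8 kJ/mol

equation 1 reversed and × 2: (-2)·(-20.6) = +41.2 kJ/mol
equation 2 × 2 (×2 to match 2 H2O(g) in the target): (2)·(-518.0) = -1036.0 kJ/mol
equation 3 × 2 (×2 to match 2 H2SO3(aq) in the target): (2)·(-608.8) = -1217.6 kJ/mol
ΔH = (-2)·(-20.6) + (2)·(-518.0) + (2)·(-608.8) = -2212.4 kJ/mol

ΔH = -2212.4 kJ/mol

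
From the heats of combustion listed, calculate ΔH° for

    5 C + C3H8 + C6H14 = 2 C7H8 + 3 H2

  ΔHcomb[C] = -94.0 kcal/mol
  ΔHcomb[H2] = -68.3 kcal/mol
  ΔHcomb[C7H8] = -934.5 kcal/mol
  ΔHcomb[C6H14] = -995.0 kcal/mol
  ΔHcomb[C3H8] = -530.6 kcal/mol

ΔH° = 78.3 kcal/mol

With combustion enthalpies, reactants minus products:
= [5·(-94.0) + 1·(-530.6) + 1·(-995.0)] − [2·(-934.5) + 3·(-68.3)]
= 78.3 kcal/mol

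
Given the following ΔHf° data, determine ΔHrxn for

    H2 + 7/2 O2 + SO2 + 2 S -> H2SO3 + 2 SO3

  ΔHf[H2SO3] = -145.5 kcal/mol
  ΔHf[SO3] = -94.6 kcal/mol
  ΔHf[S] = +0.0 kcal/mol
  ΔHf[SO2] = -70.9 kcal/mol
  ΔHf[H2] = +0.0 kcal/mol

ΔHrxn = -263.8 kcal/mol

ΔH°rxn = Σ nΔHf°(products) − Σ nΔHf°(reactants).
Products: 1·(-145.5) + 2·(-94.6) = -334.7
Reactants: 1·(+0.0) + 7/2·(+0.0) + 1·(-70.9) + 2·(+0.0) = -70.9
ΔHrxn = (-334.7) − (-70.9) = -263.8 kcal/mol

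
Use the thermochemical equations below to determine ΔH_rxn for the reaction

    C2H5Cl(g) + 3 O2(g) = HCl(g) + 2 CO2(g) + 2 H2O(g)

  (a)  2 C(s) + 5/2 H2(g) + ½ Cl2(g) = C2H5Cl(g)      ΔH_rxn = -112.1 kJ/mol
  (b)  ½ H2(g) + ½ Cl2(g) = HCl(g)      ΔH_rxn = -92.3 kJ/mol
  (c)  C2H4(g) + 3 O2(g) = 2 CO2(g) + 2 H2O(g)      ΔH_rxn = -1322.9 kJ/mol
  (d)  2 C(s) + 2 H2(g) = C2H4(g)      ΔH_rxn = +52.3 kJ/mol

(a) reversed (reverse to put C2H5Cl(g) on the reactant side): +112.1 kJ/mol
(b) as written (HCl(g) already on the product side): -92.3 kJ/mol
(c) as written (CO2(g) already on the product side): -1322.9 kJ/mol
(d) as written: +52.3 kJ/mol
ΔH_rxn = (-1)·(-112.1) + (1)·(-92.3) + (1)·(-1322.9) + (1)·(+52.3) = -1250.8 kJ/mol

ΔH_rxn = -1250.8 kJ/mol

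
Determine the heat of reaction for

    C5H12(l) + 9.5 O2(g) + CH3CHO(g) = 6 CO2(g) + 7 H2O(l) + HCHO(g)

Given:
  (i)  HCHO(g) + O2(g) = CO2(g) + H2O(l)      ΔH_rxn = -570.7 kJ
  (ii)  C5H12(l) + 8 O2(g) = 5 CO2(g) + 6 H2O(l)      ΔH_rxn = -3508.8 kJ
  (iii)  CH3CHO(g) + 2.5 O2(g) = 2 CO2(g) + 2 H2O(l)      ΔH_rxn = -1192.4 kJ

(i) reversed: +570.7 kJ
(ii) as written: -3508.8 kJ
(iii) as written: -1192.4 kJ
By Hess's law, ΔH_rxn = (+570.7) + (-3508.8) + (-1192.4) = -4130.5 kJ

ΔH_rxn = -4130.5 kJ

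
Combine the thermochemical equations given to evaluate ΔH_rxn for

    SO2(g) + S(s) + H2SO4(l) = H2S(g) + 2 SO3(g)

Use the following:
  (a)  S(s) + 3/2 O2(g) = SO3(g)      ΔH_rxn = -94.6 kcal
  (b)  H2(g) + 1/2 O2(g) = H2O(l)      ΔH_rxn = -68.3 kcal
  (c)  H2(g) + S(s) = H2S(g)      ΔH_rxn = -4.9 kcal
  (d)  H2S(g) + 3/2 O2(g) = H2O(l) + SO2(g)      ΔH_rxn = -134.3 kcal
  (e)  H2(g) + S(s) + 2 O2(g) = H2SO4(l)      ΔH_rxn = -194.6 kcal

ΔH_rxn = 71.4 kcal

(a) × 2 (×2 to match 2 SO3(g) in the target): (2)·(-94.6) = -189.2 kcal
(b) as written: -68.3 kcal
(c): not needed.
(d) reversed (reverse to put SO2(g) on the reactant side): +134.3 kcal
(e) reversed (H2SO4(l) must end up as a reactant): +194.6 kcal
ΔH_rxn = (-189.2) + (-68.3) + (+134.3) + (+194.6) = 71.4 kcal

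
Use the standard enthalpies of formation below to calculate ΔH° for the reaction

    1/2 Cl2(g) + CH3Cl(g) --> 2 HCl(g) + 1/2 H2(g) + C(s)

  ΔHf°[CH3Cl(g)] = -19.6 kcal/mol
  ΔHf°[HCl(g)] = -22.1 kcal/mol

Products: 2·(-22.1) + 1/2·(+0.0) + 1·(+0.0) = -44.2
Reactants: 1/2·(+0.0) + 1·(-19.6) = -19.6
ΔH° = (-44.2) − (-19.6) = -24.6 kcal/mol

ΔH° = -24.6 kcal/mol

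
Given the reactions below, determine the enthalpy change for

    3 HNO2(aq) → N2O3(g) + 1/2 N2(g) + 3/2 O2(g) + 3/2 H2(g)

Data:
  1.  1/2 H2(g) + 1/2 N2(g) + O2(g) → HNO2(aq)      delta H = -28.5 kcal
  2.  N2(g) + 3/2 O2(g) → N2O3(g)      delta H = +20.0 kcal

eq. 1 reversed and × 3 (HNO2(aq) must end up as a reactant; ×3 to match 3 HNO2(aq) in the target): (-3)·(-28.5) = +85.5 kcal
eq. 2 as written (N2O3(g) already on the product side): +20.0 kcal
Since enthalpy is a state function, delta H = (-3)·(-28.5) + (1)·(+20.0) = 105.5 kcal

delta H = 105.5 kcal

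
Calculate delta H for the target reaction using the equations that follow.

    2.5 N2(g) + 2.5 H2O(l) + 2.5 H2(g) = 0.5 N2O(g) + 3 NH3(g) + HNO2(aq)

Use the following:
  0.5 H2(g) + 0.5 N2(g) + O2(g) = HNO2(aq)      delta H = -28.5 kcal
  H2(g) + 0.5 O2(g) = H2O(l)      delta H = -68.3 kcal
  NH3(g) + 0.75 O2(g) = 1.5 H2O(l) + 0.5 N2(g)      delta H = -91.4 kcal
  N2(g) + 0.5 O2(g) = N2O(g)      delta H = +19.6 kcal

delta H = 118.9 kcal

equation 1 as written (HNO2(aq) already on the product side): -28.5 kcal
equation 2 × 2: (2)·(-68.3) = -136.6 kcal
equation 3 reversed and × 3 (reverse to put NH3(g) on the product side; ×3 to match 3 NH3(g) in the target): (-3)·(-91.4) = +274.2 kcal
equation 4 × 1/2 (scale by 1/2 for the 1/2 N2O(g)): (1/2)·(+19.6) = +9.8 kcal
Summing the manipulated equations, delta H = (-28.5) + (-136.6) + (+274.2) + (+9.8) = 118.9 kcal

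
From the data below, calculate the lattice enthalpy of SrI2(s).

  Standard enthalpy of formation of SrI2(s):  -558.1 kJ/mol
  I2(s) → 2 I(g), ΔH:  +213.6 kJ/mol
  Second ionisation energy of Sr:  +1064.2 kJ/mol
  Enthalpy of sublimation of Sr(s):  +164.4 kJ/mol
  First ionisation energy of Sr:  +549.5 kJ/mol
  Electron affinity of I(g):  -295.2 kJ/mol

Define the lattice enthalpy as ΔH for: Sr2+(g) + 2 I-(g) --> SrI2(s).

U = -1959.4 kJ/mol

ΔHf° = 1·ΔHsub + 1·(ΣIE) + 1·D(I2) + 2·EA + U
-558.1 = 1·(+164.4) + 1·(+1613.7) + 1·(+213.6) + 2·(-295.2) + U
U = -558.1 − (+1401.3) = -1959.4 kJ/mol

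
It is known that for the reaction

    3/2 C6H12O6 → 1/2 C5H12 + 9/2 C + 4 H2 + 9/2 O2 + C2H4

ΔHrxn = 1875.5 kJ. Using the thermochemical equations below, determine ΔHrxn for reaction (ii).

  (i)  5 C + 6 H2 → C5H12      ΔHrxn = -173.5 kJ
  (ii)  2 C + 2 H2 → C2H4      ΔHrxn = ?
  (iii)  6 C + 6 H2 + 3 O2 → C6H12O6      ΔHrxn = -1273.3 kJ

ΔHrxn = 52.3 kJ

(i) × 1/2: (1/2)·(-173.5) = -86.75 kJ
(ii) as written: contributes x
(iii) reversed and × 3/2: (-3/2)·(-1273.3) = +1909.95 kJ
+1875.5 = (-86.75) + (+1909.95) + x
x = (+1875.5 − (+1823.2)) / (1) = 52.3 kJ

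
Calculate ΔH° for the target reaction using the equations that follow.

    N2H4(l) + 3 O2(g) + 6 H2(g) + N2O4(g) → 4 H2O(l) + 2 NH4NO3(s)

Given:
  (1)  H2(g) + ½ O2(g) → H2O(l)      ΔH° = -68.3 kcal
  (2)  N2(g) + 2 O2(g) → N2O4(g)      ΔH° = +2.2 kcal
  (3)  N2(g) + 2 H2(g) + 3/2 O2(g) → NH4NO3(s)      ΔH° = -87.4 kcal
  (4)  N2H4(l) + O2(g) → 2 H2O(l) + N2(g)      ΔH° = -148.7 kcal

ΔH° = -462.3 kcal

(1) × 2: (2)·(-68.3) = -136.6 kcal
(2) reversed (N2O4(g) must end up as a reactant): -2.2 kcal
(3) × 2 (scale by 2 for the 2 NH4NO3(s)): (2)·(-87.4) = -174.8 kcal
(4) as written (N2H4(l) already on the reactant side): -148.7 kcal
ΔH° = (2)·(-68.3) + (-1)·(+2.2) + (2)·(-87.4) + (1)·(-148.7) = -462.3 kcal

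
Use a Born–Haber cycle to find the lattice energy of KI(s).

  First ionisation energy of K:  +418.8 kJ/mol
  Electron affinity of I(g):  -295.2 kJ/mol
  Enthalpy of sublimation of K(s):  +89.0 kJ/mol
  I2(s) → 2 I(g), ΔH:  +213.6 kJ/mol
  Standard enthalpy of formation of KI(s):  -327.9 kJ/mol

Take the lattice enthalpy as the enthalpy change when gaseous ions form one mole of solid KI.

U = -647.3 kJ/mol

ΔHf° = 1·ΔHsub + 1·(ΣIE) + 1/2·D(I2) + 1·EA + U
-327.9 = 1·(+89.0) + 1·(+418.8) + 1/2·(+213.6) + 1·(-295.2) + U
U = -327.9 − (+319.4) = -647.3 kJ/mol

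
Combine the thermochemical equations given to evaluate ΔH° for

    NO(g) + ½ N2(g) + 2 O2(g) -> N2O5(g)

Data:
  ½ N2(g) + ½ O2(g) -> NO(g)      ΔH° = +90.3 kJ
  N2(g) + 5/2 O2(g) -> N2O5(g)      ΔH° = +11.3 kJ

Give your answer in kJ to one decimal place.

ΔH° = -79.0 kJ

equation 1 reversed (NO(g) must end up as a reactant): -90.3 kJ
equation 2 as written (N2O5(g) already on the product side): +11.3 kJ
Since enthalpy is a state function, ΔH° = (-1)·(+90.3) + (1)·(+11.3) = -79.0 kJ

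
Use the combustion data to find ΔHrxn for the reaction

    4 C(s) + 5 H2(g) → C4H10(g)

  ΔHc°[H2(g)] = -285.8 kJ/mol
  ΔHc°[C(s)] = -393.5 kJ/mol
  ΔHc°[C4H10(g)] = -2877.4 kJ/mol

Using ΔH = Σ nΔHc°(reactants) − Σ nΔHc°(products):
= [4·(-393.5) + 5·(-285.8)] − [1·(-2877.4)]
= -125.6 kJ/mol

ΔHrxn = -125.6 kJ/mol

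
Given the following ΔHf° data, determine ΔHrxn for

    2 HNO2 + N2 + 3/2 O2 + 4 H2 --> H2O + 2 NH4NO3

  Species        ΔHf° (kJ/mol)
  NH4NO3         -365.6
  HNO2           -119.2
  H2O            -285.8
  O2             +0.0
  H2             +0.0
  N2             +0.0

Products: 1·(-285.8) + 2·(-365.6) = -1017.0
Reactants: 2·(-119.2) + 1·(+0.0) + 3/2·(+0.0) + 4·(+0.0) = -238.4
ΔHrxn = (-1017.0) − (-238.4) = -778.6 kJ/mol

ΔHrxn = -778.6 kJ/mol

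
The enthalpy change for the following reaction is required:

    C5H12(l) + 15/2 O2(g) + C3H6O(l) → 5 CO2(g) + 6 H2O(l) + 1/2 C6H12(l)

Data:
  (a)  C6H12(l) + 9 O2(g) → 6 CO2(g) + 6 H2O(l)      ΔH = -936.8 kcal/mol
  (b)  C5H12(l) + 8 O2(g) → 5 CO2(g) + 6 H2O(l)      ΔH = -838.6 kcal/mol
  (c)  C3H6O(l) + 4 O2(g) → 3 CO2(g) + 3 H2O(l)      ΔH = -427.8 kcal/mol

ΔH = -798.0 kcal/mol

(a) reversed and × 1/2 (C6H12(l) must end up as a product; scale by 1/2 for the 1/2 C6H12(l)): (-1/2)·(-936.8) = +468.4 kcal/mol
(b) as written (C5H12(l) already on the reactant side): -838.6 kcal/mol
(c) as written (C3H6O(l) already on the reactant side): -427.8 kcal/mol
ΔH = (+468.4) + (-838.6) + (-427.8) = -798.0 kcal/mol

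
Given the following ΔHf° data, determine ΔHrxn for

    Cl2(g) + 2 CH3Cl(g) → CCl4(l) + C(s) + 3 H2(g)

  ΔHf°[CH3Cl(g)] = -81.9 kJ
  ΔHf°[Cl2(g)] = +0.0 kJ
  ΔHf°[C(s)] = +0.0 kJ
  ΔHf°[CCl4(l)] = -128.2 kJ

ΔHrxn = 35.6 kJ

ΔH°rxn = Σ nΔHf°(products) − Σ nΔHf°(reactants).
Products: 1·(-128.2) + 1·(+0.0) + 3·(+0.0) = -128.2
Reactants: 1·(+0.0) + 2·(-81.9) = -163.8
ΔHrxn = (-128.2) − (-163.8) = 35.6 kJ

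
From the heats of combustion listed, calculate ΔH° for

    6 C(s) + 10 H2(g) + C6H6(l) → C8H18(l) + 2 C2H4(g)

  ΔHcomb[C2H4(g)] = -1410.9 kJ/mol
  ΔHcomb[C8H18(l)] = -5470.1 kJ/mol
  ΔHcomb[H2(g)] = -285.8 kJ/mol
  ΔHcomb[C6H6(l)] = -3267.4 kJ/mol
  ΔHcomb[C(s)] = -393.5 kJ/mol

With combustion enthalpies, reactants minus products:
= [6·(-393.5) + 10·(-285.8) + 1·(-3267.4)] − [1·(-5470.1) + 2·(-1410.9)]
= -194.5 kJ/mol

ΔH° = -194.5 kJ/mol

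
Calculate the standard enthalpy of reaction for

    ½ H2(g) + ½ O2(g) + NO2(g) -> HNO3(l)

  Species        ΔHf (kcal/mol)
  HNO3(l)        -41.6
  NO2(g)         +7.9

ΔH° = -49.5 kcal/mol

Products: 1·(-41.6) = -41.6
Reactants: 1/2·(+0.0) + 1/2·(+0.0) + 1·(+7.9) = +7.9
ΔH° = (-41.6) − (+7.9) = -49.5 kcal/mol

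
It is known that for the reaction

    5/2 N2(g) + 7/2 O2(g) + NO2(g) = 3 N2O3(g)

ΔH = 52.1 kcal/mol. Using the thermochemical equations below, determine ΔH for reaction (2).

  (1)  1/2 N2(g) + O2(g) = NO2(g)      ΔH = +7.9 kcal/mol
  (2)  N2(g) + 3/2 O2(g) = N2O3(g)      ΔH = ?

(1) reversed: -7.9 kcal/mol
(2) × 3: contributes 3·x
+52.1 = (-7.9) + 3·x
x = (+52.1 − (-7.9)) / (3) = 20.0 kcal/mol

ΔH = 20.0 kcal/mol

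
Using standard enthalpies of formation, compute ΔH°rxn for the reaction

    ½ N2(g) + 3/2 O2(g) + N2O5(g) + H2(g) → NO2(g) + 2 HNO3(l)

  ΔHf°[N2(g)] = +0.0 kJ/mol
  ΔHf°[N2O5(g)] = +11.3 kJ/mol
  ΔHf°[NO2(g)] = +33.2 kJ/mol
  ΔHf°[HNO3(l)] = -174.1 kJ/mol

ΔH°rxn = -326.3 kJ/mol

Products: 1·(+33.2) + 2·(-174.1) = -315.0
Reactants: 1/2·(+0.0) + 3/2·(+0.0) + 1·(+11.3) + 1·(+0.0) = +11.3
ΔH°rxn = (-315.0) − (+11.3) = -326.3 kJ/mol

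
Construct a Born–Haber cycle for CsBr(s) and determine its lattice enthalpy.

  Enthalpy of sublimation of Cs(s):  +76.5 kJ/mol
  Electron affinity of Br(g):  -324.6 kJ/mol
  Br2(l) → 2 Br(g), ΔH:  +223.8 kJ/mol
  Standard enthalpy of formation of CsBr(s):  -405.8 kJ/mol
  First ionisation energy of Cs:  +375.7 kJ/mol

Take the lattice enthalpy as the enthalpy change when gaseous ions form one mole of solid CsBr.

U = -645.3 kJ/mol

ΔHf° = 1·ΔHsub + 1·(ΣIE) + 1/2·D(Br2) + 1·EA + U
-405.8 = 1·(+76.5) + 1·(+375.7) + 1/2·(+223.8) + 1·(-324.6) + U
U = -405.8 − (+239.5) = -645.3 kJ/mol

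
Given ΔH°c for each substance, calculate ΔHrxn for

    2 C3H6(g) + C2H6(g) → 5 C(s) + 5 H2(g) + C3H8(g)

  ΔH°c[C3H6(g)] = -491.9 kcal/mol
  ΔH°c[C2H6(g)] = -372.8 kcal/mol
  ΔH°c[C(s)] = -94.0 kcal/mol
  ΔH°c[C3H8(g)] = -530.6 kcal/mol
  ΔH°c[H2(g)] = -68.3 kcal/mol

ΔHrxn = -14.5 kcal/mol

Using ΔH = Σ nΔHc°(reactants) − Σ nΔHc°(products):
= [2·(-491.9) + 1·(-372.8)] − [5·(-94.0) + 5·(-68.3) + 1·(-530.6)]
= -14.5 kcal/mol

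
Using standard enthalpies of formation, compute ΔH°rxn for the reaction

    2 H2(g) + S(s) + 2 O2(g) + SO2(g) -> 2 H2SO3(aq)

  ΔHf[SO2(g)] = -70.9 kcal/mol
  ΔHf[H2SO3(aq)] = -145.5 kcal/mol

Products: 2·(-145.5) = -291.0
Reactants: 2·(+0.0) + 1·(+0.0) + 2·(+0.0) + 1·(-70.9) = -70.9
ΔH°rxn = (-291.0) − (-70.9) = -220.1 kcal/mol

ΔH°rxn = -220.1 kcal/mol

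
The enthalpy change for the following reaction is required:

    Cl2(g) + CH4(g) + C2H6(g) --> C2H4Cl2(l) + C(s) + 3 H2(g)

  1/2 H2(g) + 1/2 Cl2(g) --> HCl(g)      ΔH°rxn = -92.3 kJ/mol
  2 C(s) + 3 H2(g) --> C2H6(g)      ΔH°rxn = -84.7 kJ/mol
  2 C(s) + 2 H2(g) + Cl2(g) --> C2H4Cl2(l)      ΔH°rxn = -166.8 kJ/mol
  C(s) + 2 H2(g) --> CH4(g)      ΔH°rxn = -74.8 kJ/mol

ΔH°rxn = -7.3 kJ/mol

equation 1: not needed.
equation 2 reversed: +84.7 kJ/mol
equation 3 as written: -166.8 kJ/mol
equation 4 reversed: +74.8 kJ/mol
Summing the manipulated equations, ΔH°rxn = (-1)·(-84.7) + (1)·(-166.8) + (-1)·(-74.8) = -7.3 kJ/mol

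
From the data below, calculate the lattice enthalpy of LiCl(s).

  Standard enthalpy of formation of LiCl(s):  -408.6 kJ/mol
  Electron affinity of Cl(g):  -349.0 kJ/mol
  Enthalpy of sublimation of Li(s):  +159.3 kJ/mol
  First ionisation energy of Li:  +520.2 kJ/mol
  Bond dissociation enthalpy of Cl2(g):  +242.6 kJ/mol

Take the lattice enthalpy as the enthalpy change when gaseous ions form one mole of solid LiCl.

ΔHf° = 1·ΔHsub + 1·(ΣIE) + 1/2·D(Cl2) + 1·EA + U
-408.6 = 1·(+159.3) + 1·(+520.2) + 1/2·(+242.6) + 1·(-349.0) + U
U = -408.6 − (+451.8) = -860.4 kJ/mol

U = -860.4 kJ/mol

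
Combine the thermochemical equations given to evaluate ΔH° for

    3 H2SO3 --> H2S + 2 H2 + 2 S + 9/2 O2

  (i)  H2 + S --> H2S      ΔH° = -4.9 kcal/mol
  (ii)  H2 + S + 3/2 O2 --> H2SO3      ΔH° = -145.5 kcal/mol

ΔH° = 431.6 kcal/mol

(i) as written (H2S already on the product side): -4.9 kcal/mol
(ii) reversed and × 3 (H2SO3 must end up as a reactant; ×3 to match 3 H2SO3 in the target): (-3)·(-145.5) = +436.5 kcal/mol
Since enthalpy is a state function, ΔH° = (-4.9) + (+436.5) = 431.6 kcal/mol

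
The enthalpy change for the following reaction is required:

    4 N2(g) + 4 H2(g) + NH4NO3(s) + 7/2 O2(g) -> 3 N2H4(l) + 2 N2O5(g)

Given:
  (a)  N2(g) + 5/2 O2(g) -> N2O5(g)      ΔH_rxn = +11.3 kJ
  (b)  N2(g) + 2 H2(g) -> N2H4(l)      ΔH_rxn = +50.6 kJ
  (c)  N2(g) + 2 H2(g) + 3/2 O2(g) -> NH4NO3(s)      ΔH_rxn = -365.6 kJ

(a) × 2 (×2 to match 2 N2O5(g) in the target): (2)·(+11.3) = +22.6 kJ
(b) × 3 (scale by 3 for the 3 N2H4(l)): (3)·(+50.6) = +151.8 kJ
(c) reversed (NH4NO3(s) must end up as a reactant): +365.6 kJ
By Hess's law, ΔH_rxn = (2)·(+11.3) + (3)·(+50.6) + (-1)·(-365.6) = 540.0 kJ

ΔH_rxn = 540.0 kJ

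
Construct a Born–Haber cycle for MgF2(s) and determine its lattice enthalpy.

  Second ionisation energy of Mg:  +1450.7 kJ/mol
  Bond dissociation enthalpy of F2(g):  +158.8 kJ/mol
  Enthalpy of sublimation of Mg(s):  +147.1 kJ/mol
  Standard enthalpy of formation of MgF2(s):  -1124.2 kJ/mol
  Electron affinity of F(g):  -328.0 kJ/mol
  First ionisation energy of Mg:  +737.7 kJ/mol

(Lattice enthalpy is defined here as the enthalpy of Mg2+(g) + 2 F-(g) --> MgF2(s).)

ΔHf° = 1·ΔHsub + 1·(ΣIE) + 1·D(F2) + 2·EA + U
-1124.2 = 1·(+147.1) + 1·(+2188.4) + 1·(+158.8) + 2·(-328.0) + U
U = -1124.2 − (+1838.3) = -2962.5 kJ/mol

U = -2962.5 kJ/mol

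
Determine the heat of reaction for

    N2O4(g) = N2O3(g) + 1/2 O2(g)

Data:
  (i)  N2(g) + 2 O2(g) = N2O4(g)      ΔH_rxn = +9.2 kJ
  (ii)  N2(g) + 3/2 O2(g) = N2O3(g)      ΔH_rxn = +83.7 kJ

(i) reversed: -9.2 kJ
(ii) as written: +83.7 kJ
Combining the equations, ΔH_rxn = (-9.2) + (+83.7) = 74.5 kJ

ΔH_rxn = 74.5 kJ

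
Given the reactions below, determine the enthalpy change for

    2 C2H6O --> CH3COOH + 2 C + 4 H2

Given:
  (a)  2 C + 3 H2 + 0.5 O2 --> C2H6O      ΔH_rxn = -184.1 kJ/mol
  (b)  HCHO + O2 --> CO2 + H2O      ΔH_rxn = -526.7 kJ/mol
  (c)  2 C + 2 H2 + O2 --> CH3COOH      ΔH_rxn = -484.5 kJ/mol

ΔH_rxn = -116.3 kJ/mol

(a) reversed and × 2: (-2)·(-184.1) = +368.2 kJ/mol
(b): not needed.
(c) as written: -484.5 kJ/mol
ΔH_rxn = (+368.2) + (-484.5) = -116.3 kJ/mol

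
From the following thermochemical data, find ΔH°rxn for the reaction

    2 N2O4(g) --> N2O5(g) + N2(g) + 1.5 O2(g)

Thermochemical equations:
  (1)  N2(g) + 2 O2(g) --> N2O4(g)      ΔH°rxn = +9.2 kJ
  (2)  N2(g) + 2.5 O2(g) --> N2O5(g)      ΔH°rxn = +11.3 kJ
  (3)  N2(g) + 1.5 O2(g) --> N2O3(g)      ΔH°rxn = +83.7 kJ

(1) reversed and × 2 (N2O4(g) must end up as a reactant; scale by 2 for the 2 N2O4(g)): (-2)·(+9.2) = -18.4 kJ
(2) as written (N2O5(g) already on the product side): +11.3 kJ
(3): not needed (N2O3(g) appears nowhere else).
Since enthalpy is a state function, ΔH°rxn = (-2)·(+9.2) + (1)·(+11.3) = -7.1 kJ

ΔH°rxn = -7.1 kJ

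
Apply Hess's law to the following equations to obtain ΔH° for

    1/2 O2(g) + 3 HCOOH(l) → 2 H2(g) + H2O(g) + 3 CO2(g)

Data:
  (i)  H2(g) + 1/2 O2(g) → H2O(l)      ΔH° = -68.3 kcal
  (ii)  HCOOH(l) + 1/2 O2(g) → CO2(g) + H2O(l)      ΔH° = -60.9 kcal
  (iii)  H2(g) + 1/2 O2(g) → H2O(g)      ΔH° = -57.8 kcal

ΔH° = -35.6 kcal

(i) reversed and × 3: (-3)·(-68.3) = +204.9 kcal
(ii) × 3: (3)·(-60.9) = -182.7 kcal
(iii) as written: -57.8 kcal
By Hess's law, ΔH° = (+204.9) + (-182.7) + (-57.8) = -35.6 kcal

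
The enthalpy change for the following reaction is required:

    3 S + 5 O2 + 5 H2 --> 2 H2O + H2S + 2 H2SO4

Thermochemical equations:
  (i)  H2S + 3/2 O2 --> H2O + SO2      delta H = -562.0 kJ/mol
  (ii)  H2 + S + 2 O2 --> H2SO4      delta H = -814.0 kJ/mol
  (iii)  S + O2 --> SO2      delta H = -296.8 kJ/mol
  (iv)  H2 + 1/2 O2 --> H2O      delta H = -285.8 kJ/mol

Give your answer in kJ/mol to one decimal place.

delta H = -2220.2 kJ/mol

(i) reversed (H2S must end up as a product): +562.0 kJ/mol
(ii) × 2 (×2 to match 2 H2SO4 in the target): (2)·(-814.0) = -1628.0 kJ/mol
(iii) as written: -296.8 kJ/mol
(iv) × 3: (3)·(-285.8) = -857.4 kJ/mol
Since enthalpy is a state function, delta H = (+562.0) + (-1628.0) + (-296.8) + (-857.4) = -2220.2 kJ/mol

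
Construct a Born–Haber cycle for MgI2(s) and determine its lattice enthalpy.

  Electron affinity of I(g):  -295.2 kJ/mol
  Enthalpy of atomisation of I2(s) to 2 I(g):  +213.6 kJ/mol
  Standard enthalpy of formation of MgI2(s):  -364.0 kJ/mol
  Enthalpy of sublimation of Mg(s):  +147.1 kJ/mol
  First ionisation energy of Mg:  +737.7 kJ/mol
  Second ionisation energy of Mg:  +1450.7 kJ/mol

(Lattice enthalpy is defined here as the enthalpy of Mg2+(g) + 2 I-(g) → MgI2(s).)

U = -2322.7 kJ/mol

ΔHf° = 1·ΔHsub + 1·(ΣIE) + 1·D(I2) + 2·EA + U
-364.0 = 1·(+147.1) + 1·(+2188.4) + 1·(+213.6) + 2·(-295.2) + U
U = -364.0 − (+1958.7) = -2322.7 kJ/mol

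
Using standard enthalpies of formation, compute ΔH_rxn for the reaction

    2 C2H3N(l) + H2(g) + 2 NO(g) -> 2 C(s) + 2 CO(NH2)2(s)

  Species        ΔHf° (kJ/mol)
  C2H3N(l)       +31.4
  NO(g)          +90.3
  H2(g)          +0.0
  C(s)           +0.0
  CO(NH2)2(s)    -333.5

ΔH°rxn = Σ nΔHf°(products) − Σ nΔHf°(reactants).
Products: 2·(+0.0) + 2·(-333.5) = -667.0
Reactants: 2·(+31.4) + 1·(+0.0) + 2·(+90.3) = +243.4
ΔH_rxn = (-667.0) − (+243.4) = -910.4 kJ/mol

ΔH_rxn = -910.4 kJ/mol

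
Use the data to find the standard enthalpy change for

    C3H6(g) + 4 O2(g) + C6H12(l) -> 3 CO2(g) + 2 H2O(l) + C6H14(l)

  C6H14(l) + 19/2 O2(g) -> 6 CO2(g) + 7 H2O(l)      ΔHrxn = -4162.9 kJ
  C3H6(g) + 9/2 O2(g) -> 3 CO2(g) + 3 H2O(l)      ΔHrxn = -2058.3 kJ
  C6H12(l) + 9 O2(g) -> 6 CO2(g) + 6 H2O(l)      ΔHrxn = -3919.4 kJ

equation 1 reversed (C6H14(l) must end up as a product): +4162.9 kJ
equation 2 as written (C3H6(g) already on the reactant side): -2058.3 kJ
equation 3 as written (C6H12(l) already on the reactant side): -3919.4 kJ
Summing the manipulated equations, ΔHrxn = (+4162.9) + (-2058.3) + (-3919.4) = -1814.8 kJ

ΔHrxn = -1814.8 kJ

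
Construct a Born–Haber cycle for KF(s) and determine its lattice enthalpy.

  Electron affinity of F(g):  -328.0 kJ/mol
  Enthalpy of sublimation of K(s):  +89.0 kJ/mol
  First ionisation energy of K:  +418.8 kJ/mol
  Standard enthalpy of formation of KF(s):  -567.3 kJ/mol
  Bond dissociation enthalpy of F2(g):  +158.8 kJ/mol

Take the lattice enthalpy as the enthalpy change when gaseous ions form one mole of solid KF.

ΔHf° = 1·ΔHsub + 1·(ΣIE) + 1/2·D(F2) + 1·EA + U
-567.3 = 1·(+89.0) + 1·(+418.8) + 1/2·(+158.8) + 1·(-328.0) + U
U = -567.3 − (+259.2) = -826.5 kJ/mol

U = -826.5 kJ/mol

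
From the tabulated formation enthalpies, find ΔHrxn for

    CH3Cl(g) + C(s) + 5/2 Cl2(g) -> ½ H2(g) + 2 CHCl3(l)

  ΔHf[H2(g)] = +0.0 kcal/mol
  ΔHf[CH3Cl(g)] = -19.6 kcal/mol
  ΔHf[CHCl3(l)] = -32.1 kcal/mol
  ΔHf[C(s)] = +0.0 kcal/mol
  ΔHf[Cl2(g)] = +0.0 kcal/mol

Products: 1/2·(+0.0) + 2·(-32.1) = -64.2
Reactants: 1·(-19.6) + 1·(+0.0) + 5/2·(+0.0) = -19.6
ΔHrxn = (-64.2) − (-19.6) = -44.6 kcal/mol

ΔHrxn = -44.6 kcal/mol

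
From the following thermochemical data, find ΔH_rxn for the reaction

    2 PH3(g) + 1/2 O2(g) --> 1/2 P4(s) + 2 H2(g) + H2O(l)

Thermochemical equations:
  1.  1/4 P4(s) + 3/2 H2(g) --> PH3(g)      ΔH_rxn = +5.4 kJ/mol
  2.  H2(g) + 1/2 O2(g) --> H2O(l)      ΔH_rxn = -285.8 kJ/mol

ΔH_rxn = -296.6 kJ/mol

eq. 1 reversed and × 2: (-2)·(+5.4) = -10.8 kJ/mol
eq. 2 as written: -285.8 kJ/mol
Since enthalpy is a state function, ΔH_rxn = (-10.8) + (-285.8) = -296.6 kJ/mol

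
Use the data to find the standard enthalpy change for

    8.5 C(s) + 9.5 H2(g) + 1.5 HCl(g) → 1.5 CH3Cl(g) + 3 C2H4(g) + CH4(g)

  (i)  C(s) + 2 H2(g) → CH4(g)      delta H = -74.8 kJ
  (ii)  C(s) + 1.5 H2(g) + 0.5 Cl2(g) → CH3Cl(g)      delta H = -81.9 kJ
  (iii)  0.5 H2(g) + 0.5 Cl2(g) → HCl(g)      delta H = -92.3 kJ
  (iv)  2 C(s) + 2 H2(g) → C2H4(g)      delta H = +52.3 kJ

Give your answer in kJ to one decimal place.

(i) as written (CH4(g) already on the product side): -74.8 kJ
(ii) × 3/2 (×3/2 to match 3/2 CH3Cl(g) in the target): (3/2)·(-81.9) = -122.85 kJ
(iii) reversed and × 3/2 (HCl(g) must end up as a reactant; ×3/2 to match 3/2 HCl(g) in the target): (-3/2)·(-92.3) = +138.45 kJ
(iv) × 3 (×3 to match 3 C2H4(g) in the target): (3)·(+52.3) = +156.9 kJ
Summing the manipulated equations, delta H = (-74.8) + (-122.85) + (+138.45) + (+156.9) = 97.7 kJ

delta H = 97.7 kJ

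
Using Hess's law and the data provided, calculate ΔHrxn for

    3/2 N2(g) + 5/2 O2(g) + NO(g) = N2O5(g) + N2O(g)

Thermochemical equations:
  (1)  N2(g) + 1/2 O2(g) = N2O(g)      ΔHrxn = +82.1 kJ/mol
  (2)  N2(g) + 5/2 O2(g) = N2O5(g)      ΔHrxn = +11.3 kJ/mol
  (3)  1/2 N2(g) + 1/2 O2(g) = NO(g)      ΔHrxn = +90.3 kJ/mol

ΔHrxn = 3.1 kJ/mol

(1) as written (N2O(g) already on the product side): +82.1 kJ/mol
(2) as written (N2O5(g) already on the product side): +11.3 kJ/mol
(3) reversed (NO(g) must end up as a reactant): -90.3 kJ/mol
ΔHrxn = (+82.1) + (+11.3) + (-90.3) = 3.1 kJ/mol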